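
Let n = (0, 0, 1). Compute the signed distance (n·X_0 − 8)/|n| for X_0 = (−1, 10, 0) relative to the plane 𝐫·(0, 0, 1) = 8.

-8

n·X_0 − 8 = -8.
|n| = 1, so the signed distance is -8/1 = -8.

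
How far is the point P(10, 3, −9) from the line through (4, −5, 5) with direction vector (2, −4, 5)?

Direction vector d = (2, −4, 5).
AP = (6, 8, −14); AP·d = -90, |AP|² = 296, |d|² = 45.
distance² = |AP|² − (AP·d)²/|d|² = 296 − 8100/45 = 116, so the distance is 2√29.

2√29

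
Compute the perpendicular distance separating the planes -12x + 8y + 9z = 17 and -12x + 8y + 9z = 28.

Both planes have normal n = (-12, 8, 9), |n| = 17. Any point on the first plane is at distance |28 − 17|/|n| = 11/17 from the second.

11/17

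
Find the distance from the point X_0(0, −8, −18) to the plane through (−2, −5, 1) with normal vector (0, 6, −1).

1/√37

The plane has equation n·(r − (−2, −5, 1)) = 0, i.e. n·r = -31.
d = |6·(-8) + (-1)·(-18) − (-31)| / √(0 + 36 + 1) = |1| / √37 = √37/37.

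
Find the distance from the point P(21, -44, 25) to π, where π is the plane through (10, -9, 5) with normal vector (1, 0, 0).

The plane has equation n·(r − (10, -9, 5)) = 0, i.e. n·r = 10.
n = (1, 0, 0); n·P − 10 = 11; |n| = 1; distance = 11/1 = 11.

11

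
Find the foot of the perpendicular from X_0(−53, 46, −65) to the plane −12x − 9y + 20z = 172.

(-77, 28, -25)

n = (−12, −9, 20), |n|² = 625, and n·X_0 − 172 = -1250.
t = -1250/625 = -2, so the foot is X_0 − t·n = (−53, 46, −65) − (-2)·(−12, −9, 20) = (−77, 28, −25).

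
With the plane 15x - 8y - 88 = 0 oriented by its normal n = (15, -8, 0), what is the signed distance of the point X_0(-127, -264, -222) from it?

n·X_0 − 88 = 119.
|n| = 17, so the signed distance is 119/17 = 7.

7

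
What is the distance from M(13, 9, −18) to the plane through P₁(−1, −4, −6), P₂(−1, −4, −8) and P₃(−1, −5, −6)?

P₁P₂ = (0, 0, −2) and P₁P₃ = (0, −1, 0), so a normal is n = P₁P₂ × P₁P₃ = (−2, 0, 0).
d = |(-2)·13 − 2| / √(4 + 0 + 0) = |-28| / 2 = 14.

14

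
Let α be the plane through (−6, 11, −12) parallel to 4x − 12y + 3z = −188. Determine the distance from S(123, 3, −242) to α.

Parallel planes share the normal n = (4, −12, 3); since (−6, 11, −12) lies on the plane, its equation is 4x − 12y + 3z = -192.
Then n·(123, 3, −242) − (−192) = −78.
|n| = √(16 + 144 + 9) = 13, so the distance is |-78|/13 = 6.

6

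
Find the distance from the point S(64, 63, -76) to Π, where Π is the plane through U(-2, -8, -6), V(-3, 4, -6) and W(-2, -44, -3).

UV = (-1, 12, 0) and UW = (0, -36, 3), so a normal is n = UV × UW = (36, 3, 36).
Then n·(64, 63, -76) - (-312) = 69.
|n| = √(1296 + 9 + 1296) = 51, so the distance is |69|/51 = 23/17.

23/17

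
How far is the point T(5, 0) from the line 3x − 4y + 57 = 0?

d = |3·5 + (-4)·0 − (-57)| / √(9 + 16) = |72|/5 = 72/5.

72/5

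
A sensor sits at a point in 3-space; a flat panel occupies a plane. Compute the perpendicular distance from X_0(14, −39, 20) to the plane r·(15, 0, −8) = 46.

Normal vector n = (15, 0, −8), and n·(14, −39, 20) − 46 = 4.
|n| = √(225 + 0 + 64) = 17, so the distance is |4|/17 = 4/17.

4/17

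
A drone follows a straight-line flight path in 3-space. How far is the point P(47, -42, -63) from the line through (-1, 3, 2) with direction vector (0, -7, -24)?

√2929

Direction vector d = (0, -7, -24).
AP = (48, -45, -65), and AP × d = (625, 1152, -336).
|AP × d|² = 1830625 and |d|² = 625, so the distance is √(1830625/625) = √2929.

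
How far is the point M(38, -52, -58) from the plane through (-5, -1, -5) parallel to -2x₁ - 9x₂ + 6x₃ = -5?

Parallel planes share the normal n = (-2, -9, 6); since (-5, -1, -5) lies on the plane, its equation is -2x₁ - 9x₂ + 6x₃ = -11.
n = (-2, -9, 6); n·P − (-11) = 55; |n| = 11; distance = 55/11 = 5.

5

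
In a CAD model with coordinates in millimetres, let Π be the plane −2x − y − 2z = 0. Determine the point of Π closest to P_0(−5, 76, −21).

The perpendicular from P_0 has direction n = (−2, −1, −2): r = (−5, 76, −21) + λ(−2, −1, −2).
Substitute into the plane: n·(P_0 + λn) = 0 gives -24 + 9λ = 0, so λ = 8/3.
Foot = (−5, 76, −21) + (8/3)·(−2, −1, −2) = (−31/3, 220/3, −79/3).

(-31/3, 220/3, -79/3)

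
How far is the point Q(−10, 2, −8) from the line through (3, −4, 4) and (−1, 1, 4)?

A direction vector is d = (−4, 5, 0).
AP = (−13, 6, −12), and AP × d = (60, 48, −41).
|AP × d|² = 7585 and |d|² = 41, so the distance is √(7585/41) = √185.

√185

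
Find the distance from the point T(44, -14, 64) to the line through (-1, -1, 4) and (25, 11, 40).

√1033

A direction vector is d = (26, 12, 36).
AP = (45, -13, 60), and AP × d = (-1188, -60, 878).
|AP × d|² = 2185828 and |d|² = 2116, so the distance is √(2185828/2116) = √1033.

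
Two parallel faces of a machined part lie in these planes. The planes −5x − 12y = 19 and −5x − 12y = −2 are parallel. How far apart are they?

21/13

With common normal n = (−5, −12, 0) (|n| = 13), the distance is |19 − (-2)|/|n| = 21/13.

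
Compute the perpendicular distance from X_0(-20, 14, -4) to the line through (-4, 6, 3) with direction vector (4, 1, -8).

3√41

Direction vector d = (4, 1, -8).
AP = (-16, 8, -7); AP·d = 0, |AP|² = 369, |d|² = 81.
distance² = |AP|² − (AP·d)²/|d|² = 369 − 0/81 = 369, so the distance is 3√41.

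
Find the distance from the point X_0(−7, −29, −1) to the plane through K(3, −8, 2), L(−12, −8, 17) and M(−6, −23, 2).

KL = (−15, 0, 15) and KM = (−9, −15, 0), so a normal is n = KL × KM = (225, −135, 225).
Then n·(−7, −29, −1) − 2205 = −90.
|n| = √(50625 + 18225 + 50625) = 45√59, so the distance is |-90|/(45√59) = 2√59/59.

2/√59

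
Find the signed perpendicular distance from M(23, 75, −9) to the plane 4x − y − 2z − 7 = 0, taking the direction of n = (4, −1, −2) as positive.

28/√21

n·M − 7 = 28.
|n| = √21, so the signed distance is 28/√21.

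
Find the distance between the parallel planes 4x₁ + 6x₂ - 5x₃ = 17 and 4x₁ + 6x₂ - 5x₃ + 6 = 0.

Both planes have normal n = (4, 6, -5), |n| = √77. Any point on the first plane is at distance |(-6) − 17|/|n| = 23/√77 = 23√77/77 from the second.

23√77/77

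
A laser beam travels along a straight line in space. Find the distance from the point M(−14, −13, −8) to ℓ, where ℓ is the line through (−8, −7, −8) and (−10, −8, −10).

6

A direction vector is d = (−2, −1, −2).
AP = (−6, −6, 0), and AP × d = (12, −12, −6).
|AP × d|² = 324 and |d|² = 9, so the distance is √(324/9) = √36 = 6.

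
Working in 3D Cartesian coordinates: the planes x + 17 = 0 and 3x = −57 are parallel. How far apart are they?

2

Divide the second equation by 3 to match normals: x = -19.
Both planes have normal n = (1, 0, 0), |n| = 1. Any point on the first plane is at distance |(-19) − (-17)|/|n| = 2/1 = 2 from the second.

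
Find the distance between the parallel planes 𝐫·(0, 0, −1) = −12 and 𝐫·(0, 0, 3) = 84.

16

Divide the second equation by -3 to match normals: −x₃ = -28.
With common normal n = (0, 0, −1) (|n| = 1), the distance is |(-12) − (-28)|/|n| = 16/1 = 16.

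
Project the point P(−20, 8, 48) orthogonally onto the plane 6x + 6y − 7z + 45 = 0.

The perpendicular from P has direction n = (6, 6, −7): r = (−20, 8, 48) + λ(6, 6, −7).
Substitute into the plane: n·(P + λn) = -45 gives -408 + 121λ = -45, so λ = 3.
Foot = (−20, 8, 48) + 3·(6, 6, −7) = (−2, 26, 27).

(-2, 26, 27)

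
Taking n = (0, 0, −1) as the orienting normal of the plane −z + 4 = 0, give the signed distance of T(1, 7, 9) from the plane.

-5

n·T − (-4) = -5.
|n| = 1, so the signed distance is -5/1 = -5.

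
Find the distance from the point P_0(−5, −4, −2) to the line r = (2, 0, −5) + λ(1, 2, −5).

Direction vector d = (1, 2, −5).
AP = (−7, −4, 3); AP·d = -30, |AP|² = 74, |d|² = 30.
distance² = |AP|² − (AP·d)²/|d|² = 74 − 900/30 = 44, so the distance is 2√11.

2√11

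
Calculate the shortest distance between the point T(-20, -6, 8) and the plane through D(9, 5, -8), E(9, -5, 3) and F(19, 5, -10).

DE = (0, -10, 11) and DF = (10, 0, -2), so a normal is n = DE × DF = (20, 110, 100).
Then n·(-20, -6, 8) - (-70) = -190.
|n| = √(400 + 12100 + 10000) = 150, so the distance is |-190|/150 = 19/15.

19/15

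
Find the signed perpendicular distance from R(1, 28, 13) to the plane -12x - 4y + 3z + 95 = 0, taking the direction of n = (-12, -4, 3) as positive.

10/13

n·R − (-95) = 10.
|n| = 13, so the signed distance is 10/13.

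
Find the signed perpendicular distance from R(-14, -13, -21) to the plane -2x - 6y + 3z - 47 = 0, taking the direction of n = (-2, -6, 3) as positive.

-4/7

n·R − 47 = -4.
|n| = 7, so the signed distance is -4/7.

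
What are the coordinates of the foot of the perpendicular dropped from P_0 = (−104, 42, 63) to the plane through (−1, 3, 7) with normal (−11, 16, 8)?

n = (−11, 16, 8), |n|² = 441, and n·P_0 − 115 = 2205.
t = 2205/441 = 5, so the foot is P_0 − t·n = (−104, 42, 63) − 5·(−11, 16, 8) = (−49, −38, 23).

(-49, -38, 23)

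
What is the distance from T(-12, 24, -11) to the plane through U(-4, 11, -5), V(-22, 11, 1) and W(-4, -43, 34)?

13/23

UV = (-18, 0, 6) and UW = (0, -54, 39), so a normal is n = UV × UW = (324, 702, 972).
n = (324, 702, 972); n·P − 1566 = 702; |n| = 1242; distance = 702/1242 = 13/23.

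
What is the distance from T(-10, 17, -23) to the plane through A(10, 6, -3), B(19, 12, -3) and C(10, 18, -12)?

7/√29

AB = (9, 6, 0) and AC = (0, 12, -9), so a normal is n = AB × AC = (-54, 81, 108).
d = |(-54)·(-10) + 81·17 + 108·(-23) − (-378)| / √(2916 + 6561 + 11664) = |-189| / (27√29) = 7√29/29.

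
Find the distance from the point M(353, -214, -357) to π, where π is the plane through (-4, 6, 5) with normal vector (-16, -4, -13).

The plane has equation n·(r − (-4, 6, 5)) = 0, i.e. n·r = -25.
d = |(-16)·353 + (-4)·(-214) + (-13)·(-357) − (-25)| / √(256 + 16 + 169) = |-126| / 21 = 6.

6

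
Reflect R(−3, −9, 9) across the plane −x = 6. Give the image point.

(-9, -9, 9)

n = (−1, 0, 0), |n|² = 1, n·R − 6 = -3, so t = -3/1 = -3.
Foot F = R − (-3)·n = (−6, −9, 9); the reflection is 2F − R = (−9, −9, 9).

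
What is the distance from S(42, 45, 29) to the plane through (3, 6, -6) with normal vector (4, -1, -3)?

The plane has equation n·(r − (3, 6, -6)) = 0, i.e. n·r = 24.
d = |4·42 + (-1)·45 + (-3)·29 − 24| / √(16 + 1 + 9) = |12| / √26 = 12/√26.

6√26/13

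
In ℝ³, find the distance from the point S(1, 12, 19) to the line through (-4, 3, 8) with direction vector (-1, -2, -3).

√3

Direction vector d = (-1, -2, -3).
AP = (5, 9, 11); AP·d = -56, |AP|² = 227, |d|² = 14.
distance² = |AP|² − (AP·d)²/|d|² = 227 − 3136/14 = 3, so the distance is √3.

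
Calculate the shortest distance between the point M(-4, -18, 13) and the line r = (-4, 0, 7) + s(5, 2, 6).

6√10

Direction vector d = (5, 2, 6).
AP = (0, -18, 6); AP·d = 0, |AP|² = 360, |d|² = 65.
distance² = |AP|² − (AP·d)²/|d|² = 360 − 0/65 = 360, so the distance is 6√10.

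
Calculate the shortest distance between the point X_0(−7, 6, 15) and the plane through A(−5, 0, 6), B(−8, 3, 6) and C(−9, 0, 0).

6/√22

AB = (−3, 3, 0) and AC = (−4, 0, −6), so a normal is n = AB × AC = (−18, −18, 12).
Then n·(−7, 6, 15) − 162 = 36.
|n| = √(324 + 324 + 144) = 6√22, so the distance is |36|/(6√22) = 3√22/11.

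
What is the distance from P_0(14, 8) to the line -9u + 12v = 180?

The normal to the line is n = (-9, 12) with |n| = 15.
|n·P_0 − 180| = |-30 − 180| = 210, so the distance is 210/15 = 14.

14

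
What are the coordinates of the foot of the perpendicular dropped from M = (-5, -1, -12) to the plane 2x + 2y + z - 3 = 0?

The perpendicular from M has direction n = (2, 2, 1): r = (-5, -1, -12) + μ(2, 2, 1).
Substitute into the plane: n·(M + μn) = 3 gives -24 + 9μ = 3, so μ = 3.
Foot = (-5, -1, -12) + 3·(2, 2, 1) = (1, 5, -9).

(1, 5, -9)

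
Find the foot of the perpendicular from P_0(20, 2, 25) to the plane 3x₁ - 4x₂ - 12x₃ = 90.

(26, -6, 1)

n = (3, -4, -12), |n|² = 169, and n·P_0 − 90 = -338.
t = -338/169 = -2, so the foot is P_0 − t·n = (20, 2, 25) − (-2)·(3, -4, -12) = (26, -6, 1).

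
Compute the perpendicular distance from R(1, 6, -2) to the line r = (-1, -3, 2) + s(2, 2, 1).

Direction vector d = (2, 2, 1).
AP = (2, 9, -4); AP·d = 18, |AP|² = 101, |d|² = 9.
distance² = |AP|² − (AP·d)²/|d|² = 101 − 324/9 = 65, so the distance is √65.

√65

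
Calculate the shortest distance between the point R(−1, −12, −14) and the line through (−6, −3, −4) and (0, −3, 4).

A direction vector is d = (6, 0, 8).
AP = (5, −9, −10), and AP × d = (−72, −100, 54).
|AP × d|² = 18100 and |d|² = 100, so the distance is √(18100/100) = √181.

√181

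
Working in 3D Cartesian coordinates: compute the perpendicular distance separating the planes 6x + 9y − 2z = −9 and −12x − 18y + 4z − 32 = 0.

7/11

Divide the second equation by -2 to match normals: 6x + 9y − 2z = -16.
Both planes have normal n = (6, 9, −2), |n| = 11. Any point on the first plane is at distance |(-16) − (-9)|/|n| = 7/11 from the second.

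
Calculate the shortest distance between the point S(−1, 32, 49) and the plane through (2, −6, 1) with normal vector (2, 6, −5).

18√65/65

The plane has equation n·(r − (2, −6, 1)) = 0, i.e. n·r = -37.
n = (2, 6, −5); n·P − (-37) = -18; |n| = √65; distance = 18/√65 = 18√65/65.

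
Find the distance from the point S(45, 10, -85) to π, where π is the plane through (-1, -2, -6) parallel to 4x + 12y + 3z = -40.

7

Parallel planes share the normal n = (4, 12, 3); since (-1, -2, -6) lies on the plane, its equation is 4x + 12y + 3z = -46.
Then n·(45, 10, -85) - (-46) = 91.
|n| = √(16 + 144 + 9) = 13, so the distance is |91|/13 = 7.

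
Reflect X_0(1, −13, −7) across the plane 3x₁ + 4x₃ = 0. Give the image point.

n = (3, 0, 4), |n|² = 25, n·X_0 − 0 = -25, so t = -25/25 = -1.
Foot F = X_0 − (-1)·n = (4, −13, −3); the reflection is 2F − X_0 = (7, −13, 1).

(7, -13, 1)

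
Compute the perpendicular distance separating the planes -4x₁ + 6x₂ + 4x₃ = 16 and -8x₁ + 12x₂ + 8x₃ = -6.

Divide the second equation by 2 to match normals: -4x₁ + 6x₂ + 4x₃ = -3.
Both planes have normal n = (-4, 6, 4), |n| = 2√17. Any point on the first plane is at distance |(-3) − 16|/|n| = 19/(2√17) = 19√17/34 from the second.

19√17/34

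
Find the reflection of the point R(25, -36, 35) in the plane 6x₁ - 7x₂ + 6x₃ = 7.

(-35, 34, -25)

n = (6, -7, 6), |n|² = 121, n·R − 7 = 605, so t = 605/121 = 5.
Foot F = R − 5·n = (-5, -1, 5); the reflection is 2F − R = (-35, 34, -25).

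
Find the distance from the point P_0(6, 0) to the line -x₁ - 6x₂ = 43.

49/√37

The normal to the line is n = (-1, -6) with |n| = √37.
|n·P_0 − 43| = |-6 − 43| = 49, so the distance is 49/√37.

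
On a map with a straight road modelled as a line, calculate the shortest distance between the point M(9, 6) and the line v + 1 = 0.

7

The normal to the line is n = (0, 1) with |n| = 1.
|n·M − (-1)| = |6 − (-1)| = 7, so the distance is 7/1 = 7.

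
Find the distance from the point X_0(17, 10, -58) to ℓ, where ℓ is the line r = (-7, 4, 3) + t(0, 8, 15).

2√433

Direction vector d = (0, 8, 15).
AP = (24, 6, -61), and AP × d = (578, -360, 192).
|AP × d|² = 500548 and |d|² = 289, so the distance is √(500548/289) = √1732 = 2√433.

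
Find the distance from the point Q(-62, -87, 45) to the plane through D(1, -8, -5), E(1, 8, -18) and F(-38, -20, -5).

25/21

DE = (0, 16, -13) and DF = (-39, -12, 0), so a normal is n = DE × DF = (-156, 507, 624).
Then n·(-62, -87, 45) - (-7332) = 975.
|n| = √(24336 + 257049 + 389376) = 819, so the distance is |975|/819 = 25/21.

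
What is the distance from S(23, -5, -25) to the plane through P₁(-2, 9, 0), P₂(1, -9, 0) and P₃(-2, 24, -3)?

11√62/62

P₁P₂ = (3, -18, 0) and P₁P₃ = (0, 15, -3), so a normal is n = P₁P₂ × P₁P₃ = (54, 9, 45).
Then n·(23, -5, -25) - (-27) = 99.
|n| = √(2916 + 81 + 2025) = 9√62, so the distance is |99|/(9√62) = 11/√62.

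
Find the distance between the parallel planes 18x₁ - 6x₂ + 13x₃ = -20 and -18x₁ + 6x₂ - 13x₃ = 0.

Divide the second equation by -1 to match normals: 18x₁ - 6x₂ + 13x₃ = 0.
Both planes have normal n = (18, -6, 13), |n| = 23. Any point on the first plane is at distance |0 − (-20)|/|n| = 20/23 from the second.

20/23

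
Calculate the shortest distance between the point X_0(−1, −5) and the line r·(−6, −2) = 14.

d = |(-6)·(-1) + (-2)·(-5) − 14| / √(36 + 4) = |2|/(2√10) = √10/10.

1/√10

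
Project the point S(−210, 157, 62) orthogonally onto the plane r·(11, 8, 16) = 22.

(-4366/21, 3329/21, 1366/21)

The perpendicular from S has direction n = (11, 8, 16): r = (−210, 157, 62) + μ(11, 8, 16).
Substitute into the plane: n·(S + μn) = 22 gives -62 + 441μ = 22, so μ = 4/21.
Foot = (−210, 157, 62) + (4/21)·(11, 8, 16) = (−4366/21, 3329/21, 1366/21).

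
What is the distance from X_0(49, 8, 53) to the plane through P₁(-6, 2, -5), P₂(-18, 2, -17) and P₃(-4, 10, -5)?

18/√33

P₁P₂ = (-12, 0, -12) and P₁P₃ = (2, 8, 0), so a normal is n = P₁P₂ × P₁P₃ = (96, -24, -96).
d = |96·49 + (-24)·8 + (-96)·53 − (-144)| / √(9216 + 576 + 9216) = |-432| / (24√33) = 18/√33.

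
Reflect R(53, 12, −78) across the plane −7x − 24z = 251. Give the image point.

With n = (−7, 0, −24), the signed offset is (n·R − 251)/|n|² = 1250/625 = 2.
R' = R − 2t·n = (53, 12, −78) − 4·(−7, 0, −24) = (81, 12, 18).

(81, 12, 18)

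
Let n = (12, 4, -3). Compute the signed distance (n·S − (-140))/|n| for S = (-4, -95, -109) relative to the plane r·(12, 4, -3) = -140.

n·S − (-140) = 39.
|n| = 13, so the signed distance is 39/13 = 3.

3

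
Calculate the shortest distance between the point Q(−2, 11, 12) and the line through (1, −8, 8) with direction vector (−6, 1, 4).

Direction vector d = (−6, 1, 4).
AP = (−3, 19, 4), and AP × d = (72, −12, 111).
|AP × d|² = 17649 and |d|² = 53, so the distance is √(17649/53) = √333 = 3√37.

3√37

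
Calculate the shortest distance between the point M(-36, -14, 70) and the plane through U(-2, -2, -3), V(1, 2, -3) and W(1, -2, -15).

27√26/26

UV = (3, 4, 0) and UW = (3, 0, -12), so a normal is n = UV × UW = (-48, 36, -12).
Then n·(-36, -14, 70) - 60 = 324.
|n| = √(2304 + 1296 + 144) = 12√26, so the distance is |324|/(12√26) = 27/√26.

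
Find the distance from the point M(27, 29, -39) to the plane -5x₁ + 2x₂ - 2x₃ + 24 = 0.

25√33/33

Normal vector n = (-5, 2, -2), and n·(27, 29, -39) - (-24) = 25.
|n| = √(25 + 4 + 4) = √33, so the distance is |25|/√33 = 25/√33.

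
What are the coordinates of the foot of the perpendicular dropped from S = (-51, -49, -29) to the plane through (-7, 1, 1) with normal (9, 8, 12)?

(-15, -17, 19)

The perpendicular from S has direction n = (9, 8, 12): r = (-51, -49, -29) + μ(9, 8, 12).
Substitute into the plane: n·(S + μn) = -43 gives -1199 + 289μ = -43, so μ = 4.
Foot = (-51, -49, -29) + 4·(9, 8, 12) = (-15, -17, 19).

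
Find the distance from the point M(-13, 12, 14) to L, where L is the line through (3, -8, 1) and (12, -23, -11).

5

A direction vector is d = (9, -15, -12).
AP = (-16, 20, 13); AP·d = -600, |AP|² = 825, |d|² = 450.
distance² = |AP|² − (AP·d)²/|d|² = 825 − 360000/450 = 25, so the distance is 5.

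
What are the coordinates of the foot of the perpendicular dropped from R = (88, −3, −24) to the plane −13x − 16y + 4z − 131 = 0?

The perpendicular from R has direction n = (−13, −16, 4): r = (88, −3, −24) + μ(−13, −16, 4).
Substitute into the plane: n·(R + μn) = 131 gives -1192 + 441μ = 131, so μ = 3.
Foot = (88, −3, −24) + 3·(−13, −16, 4) = (49, −51, −12).

(49, -51, -12)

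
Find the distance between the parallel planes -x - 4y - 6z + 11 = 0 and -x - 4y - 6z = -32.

21/√53

With common normal n = (-1, -4, -6) (|n| = √53), the distance is |(-11) − (-32)|/|n| = 21/√53.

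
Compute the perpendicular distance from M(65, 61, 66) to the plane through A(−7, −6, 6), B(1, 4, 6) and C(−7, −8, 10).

28√5/15

AB = (8, 10, 0) and AC = (0, −2, 4), so a normal is n = AB × AC = (40, −32, −16).
n = (40, −32, −16); n·P − (-184) = -224; |n| = 24√5; distance = 224/(24√5) = 28/(3√5).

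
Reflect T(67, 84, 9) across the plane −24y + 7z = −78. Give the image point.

(67, -60, 51)

With n = (0, −24, 7), the signed offset is (n·T − (-78))/|n|² = -1875/625 = -3.
T' = T − 2t·n = (67, 84, 9) − (-6)·(0, −24, 7) = (67, −60, 51).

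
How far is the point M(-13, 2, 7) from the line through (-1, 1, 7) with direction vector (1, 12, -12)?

√145

Direction vector d = (1, 12, -12).
AP = (-12, 1, 0), and AP × d = (-12, -144, -145).
|AP × d|² = 41905 and |d|² = 289, so the distance is √(41905/289) = √145.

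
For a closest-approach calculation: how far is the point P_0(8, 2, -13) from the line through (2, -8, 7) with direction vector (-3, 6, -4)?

2√73

Direction vector d = (-3, 6, -4).
AP = (6, 10, -20), and AP × d = (80, 84, 66).
|AP × d|² = 17812 and |d|² = 61, so the distance is √(17812/61) = √292 = 2√73.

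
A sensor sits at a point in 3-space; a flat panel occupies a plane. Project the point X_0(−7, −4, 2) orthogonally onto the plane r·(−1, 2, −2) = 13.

The perpendicular from X_0 has direction n = (−1, 2, −2): r = (−7, −4, 2) + t(−1, 2, −2).
Substitute into the plane: n·(X_0 + tn) = 13 gives -5 + 9t = 13, so t = 2.
Foot = (−7, −4, 2) + 2·(−1, 2, −2) = (−9, 0, −2).

(-9, 0, -2)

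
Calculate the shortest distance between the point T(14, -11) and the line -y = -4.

The normal to the line is n = (0, -1) with |n| = 1.
|n·T − (-4)| = |11 − (-4)| = 15, so the distance is 15/1 = 15.

15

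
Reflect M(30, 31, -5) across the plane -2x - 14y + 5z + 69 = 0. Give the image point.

With n = (-2, -14, 5), the signed offset is (n·M − (-69))/|n|² = -450/225 = -2.
M' = M − 2t·n = (30, 31, -5) − (-4)·(-2, -14, 5) = (22, -25, 15).

(22, -25, 15)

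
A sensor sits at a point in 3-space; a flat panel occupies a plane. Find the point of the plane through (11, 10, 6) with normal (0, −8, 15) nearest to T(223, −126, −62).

The perpendicular from T has direction n = (0, −8, 15): r = (223, −126, −62) + μ(0, −8, 15).
Substitute into the plane: n·(T + μn) = 10 gives 78 + 289μ = 10, so μ = -4/17.
Foot = (223, −126, −62) + (-4/17)·(0, −8, 15) = (223, −2110/17, −1114/17).

(223, -2110/17, -1114/17)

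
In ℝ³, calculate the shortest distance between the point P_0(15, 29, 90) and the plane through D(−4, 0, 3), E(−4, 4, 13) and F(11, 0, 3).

DE = (0, 4, 10) and DF = (15, 0, 0), so a normal is n = DE × DF = (0, 150, −60).
Then n·(15, 29, 90) − (−180) = −870.
|n| = √(0 + 22500 + 3600) = 30√29, so the distance is |-870|/(30√29) = √29.

√29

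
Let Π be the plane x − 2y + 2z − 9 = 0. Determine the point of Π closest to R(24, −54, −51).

n = (1, −2, 2), |n|² = 9, and n·R − 9 = 21.
t = 21/9 = 7/3, so the foot is R − t·n = (24, −54, −51) − (7/3)·(1, −2, 2) = (65/3, −148/3, −167/3).

(65/3, -148/3, -167/3)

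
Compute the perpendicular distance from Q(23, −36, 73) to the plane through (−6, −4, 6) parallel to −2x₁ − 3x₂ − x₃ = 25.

Parallel planes share the normal n = (−2, −3, −1); since (−6, −4, 6) lies on the plane, its equation is −2x₁ − 3x₂ − x₃ = 18.
d = |(-2)·23 + (-3)·(-36) + (-1)·73 − 18| / √(4 + 9 + 1) = |-29| / √14 = 29√14/14.

29/√14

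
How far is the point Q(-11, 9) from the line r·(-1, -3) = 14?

The normal to the line is n = (-1, -3) with |n| = √10.
|n·Q − 14| = |-16 − 14| = 30, so the distance is 30/√10 = 3√10.

3√10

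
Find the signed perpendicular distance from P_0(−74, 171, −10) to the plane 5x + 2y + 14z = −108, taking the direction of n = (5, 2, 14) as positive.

n·P_0 − (-108) = -60.
|n| = 15, so the signed distance is -60/15 = -4.

-4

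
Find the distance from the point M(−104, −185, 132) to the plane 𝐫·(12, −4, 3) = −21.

n = (12, −4, 3); n·P − (-21) = -91; |n| = 13; distance = 91/13 = 7.

7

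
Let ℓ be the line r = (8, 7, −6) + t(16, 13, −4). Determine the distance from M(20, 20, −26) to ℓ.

4√17

Direction vector d = (16, 13, −4).
AP = (12, 13, −20); AP·d = 441, |AP|² = 713, |d|² = 441.
distance² = |AP|² − (AP·d)²/|d|² = 713 − 194481/441 = 272, so the distance is 4√17.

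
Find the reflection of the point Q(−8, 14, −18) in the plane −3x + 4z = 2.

With n = (−3, 0, 4), the signed offset is (n·Q − 2)/|n|² = -50/25 = -2.
Q' = Q − 2t·n = (−8, 14, −18) − (-4)·(−3, 0, 4) = (−20, 14, −2).

(-20, 14, -2)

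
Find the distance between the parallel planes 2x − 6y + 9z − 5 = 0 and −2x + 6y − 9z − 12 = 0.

Divide the second equation by -1 to match normals: 2x − 6y + 9z = -12.
With common normal n = (2, −6, 9) (|n| = 11), the distance is |5 − (-12)|/|n| = 17/11.

17/11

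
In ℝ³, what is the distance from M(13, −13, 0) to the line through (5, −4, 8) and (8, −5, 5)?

√38

A direction vector is d = (3, −1, −3).
AP = (8, −9, −8), and AP × d = (19, 0, 19).
|AP × d|² = 722 and |d|² = 19, so the distance is √(722/19) = √38.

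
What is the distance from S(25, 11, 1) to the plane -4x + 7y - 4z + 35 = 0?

n = (-4, 7, -4); n·P − (-35) = 8; |n| = 9; distance = 8/9.

8/9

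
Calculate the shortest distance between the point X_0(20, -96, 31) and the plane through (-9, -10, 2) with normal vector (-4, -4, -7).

25/9

The plane has equation n·(r − (-9, -10, 2)) = 0, i.e. n·r = 62.
d = |(-4)·20 + (-4)·(-96) + (-7)·31 − 62| / √(16 + 16 + 49) = |25| / 9 = 25/9.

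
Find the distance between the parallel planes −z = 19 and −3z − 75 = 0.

Divide the second equation by 3 to match normals: −z = 25.
With common normal n = (0, 0, −1) (|n| = 1), the distance is |19 − 25|/|n| = 6/1 = 6.

6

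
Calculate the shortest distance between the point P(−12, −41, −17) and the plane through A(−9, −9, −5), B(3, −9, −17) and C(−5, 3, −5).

AB = (12, 0, −12) and AC = (4, 12, 0), so a normal is n = AB × AC = (144, −48, 144).
d = |144·(-12) + (-48)·(-41) + 144·(-17) − (-1584)| / √(20736 + 2304 + 20736) = |-624| / (48√19) = 13/√19.

13/√19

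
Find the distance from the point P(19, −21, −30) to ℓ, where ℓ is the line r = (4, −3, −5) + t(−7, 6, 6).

Direction vector d = (−7, 6, 6).
AP = (15, −18, −25); AP·d = -363, |AP|² = 1174, |d|² = 121.
distance² = |AP|² − (AP·d)²/|d|² = 1174 − 131769/121 = 85, so the distance is √85.

√85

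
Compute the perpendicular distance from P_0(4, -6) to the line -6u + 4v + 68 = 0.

10/√13

The normal to the line is n = (-6, 4) with |n| = 2√13.
|n·P_0 − (-68)| = |-48 − (-68)| = 20, so the distance is 20/(2√13) = 10/√13.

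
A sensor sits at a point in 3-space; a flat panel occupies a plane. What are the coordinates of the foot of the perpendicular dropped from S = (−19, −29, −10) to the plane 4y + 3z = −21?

The perpendicular from S has direction n = (0, 4, 3): r = (−19, −29, −10) + λ(0, 4, 3).
Substitute into the plane: n·(S + λn) = -21 gives -146 + 25λ = -21, so λ = 5.
Foot = (−19, −29, −10) + 5·(0, 4, 3) = (−19, −9, 5).

(-19, -9, 5)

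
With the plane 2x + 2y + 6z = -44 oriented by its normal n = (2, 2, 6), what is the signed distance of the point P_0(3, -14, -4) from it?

-√11/11

n·P_0 − (-44) = -2.
|n| = 2√11, so the signed distance is -√11/11.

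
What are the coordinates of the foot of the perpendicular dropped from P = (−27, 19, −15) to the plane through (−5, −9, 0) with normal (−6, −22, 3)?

n = (−6, −22, 3), |n|² = 529, and n·P − 228 = -529.
t = -529/529 = -1, so the foot is P − t·n = (−27, 19, −15) − (-1)·(−6, −22, 3) = (−33, −3, −12).

(-33, -3, -12)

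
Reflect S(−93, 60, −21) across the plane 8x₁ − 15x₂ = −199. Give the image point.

(-13, -90, -21)

With n = (8, −15, 0), the signed offset is (n·S − (-199))/|n|² = -1445/289 = -5.
S' = S − 2t·n = (−93, 60, −21) − (-10)·(8, −15, 0) = (−13, −90, −21).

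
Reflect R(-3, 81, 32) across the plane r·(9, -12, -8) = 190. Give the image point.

n = (9, -12, -8), |n|² = 289, n·R − 190 = -1445, so t = -1445/289 = -5.
Foot F = R − (-5)·n = (42, 21, -8); the reflection is 2F − R = (87, -39, -48).

(87, -39, -48)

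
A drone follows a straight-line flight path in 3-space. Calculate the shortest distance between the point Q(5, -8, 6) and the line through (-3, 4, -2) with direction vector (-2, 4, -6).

4√3

Direction vector d = (-2, 4, -6).
AP = (8, -12, 8), and AP × d = (40, 32, 8).
|AP × d|² = 2688 and |d|² = 56, so the distance is √(2688/56) = √48 = 4√3.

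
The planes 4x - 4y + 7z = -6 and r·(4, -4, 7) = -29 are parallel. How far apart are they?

With common normal n = (4, -4, 7) (|n| = 9), the distance is |(-6) − (-29)|/|n| = 23/9.

23/9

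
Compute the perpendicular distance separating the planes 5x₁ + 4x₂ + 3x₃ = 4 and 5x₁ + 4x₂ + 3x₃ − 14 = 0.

√2

Both planes have normal n = (5, 4, 3), |n| = 5√2. Any point on the first plane is at distance |14 − 4|/|n| = 10/(5√2) = √2 from the second.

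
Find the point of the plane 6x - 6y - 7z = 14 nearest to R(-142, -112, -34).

(-1586/11, -1208/11, -346/11)

n = (6, -6, -7), |n|² = 121, and n·R − 14 = 44.
t = 44/121 = 4/11, so the foot is R − t·n = (-142, -112, -34) − (4/11)·(6, -6, -7) = (-1586/11, -1208/11, -346/11).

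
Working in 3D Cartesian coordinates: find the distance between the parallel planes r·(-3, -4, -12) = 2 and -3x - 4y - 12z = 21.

With common normal n = (-3, -4, -12) (|n| = 13), the distance is |2 − 21|/|n| = 19/13.

19/13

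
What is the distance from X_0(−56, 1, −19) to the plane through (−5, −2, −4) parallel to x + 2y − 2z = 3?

Parallel planes share the normal n = (1, 2, −2); since (−5, −2, −4) lies on the plane, its equation is x + 2y − 2z = -1.
Then n·(−56, 1, −19) − (−1) = −15.
|n| = √(1 + 4 + 4) = 3, so the distance is |-15|/3 = 5.

5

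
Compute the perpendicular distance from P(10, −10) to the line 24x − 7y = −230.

108/5

d = |24·10 + (-7)·(-10) − (-230)| / √(576 + 49) = |540|/25 = 108/5.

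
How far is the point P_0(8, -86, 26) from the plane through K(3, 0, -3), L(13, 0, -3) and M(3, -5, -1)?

KL = (10, 0, 0) and KM = (0, -5, 2), so a normal is n = KL × KM = (0, -20, -50).
n = (0, -20, -50); n·P − 150 = 270; |n| = 10√29; distance = 270/(10√29) = 27√29/29.

27/√29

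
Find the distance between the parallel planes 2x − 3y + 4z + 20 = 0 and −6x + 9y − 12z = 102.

Divide the second equation by -3 to match normals: 2x − 3y + 4z = -34.
Both planes have normal n = (2, −3, 4), |n| = √29. Any point on the first plane is at distance |(-34) − (-20)|/|n| = 14/√29 = 14√29/29 from the second.

14/√29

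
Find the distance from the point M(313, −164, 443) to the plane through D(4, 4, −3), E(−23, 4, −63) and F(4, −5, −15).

6

DE = (−27, 0, −60) and DF = (0, −9, −12), so a normal is n = DE × DF = (−540, −324, 243).
n = (−540, −324, 243); n·P − (-4185) = -4050; |n| = 675; distance = 4050/675 = 6.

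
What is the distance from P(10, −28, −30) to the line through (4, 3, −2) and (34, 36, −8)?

2√389

A direction vector is d = (30, 33, −6).
AP = (6, −31, −28); AP·d = -675, |AP|² = 1781, |d|² = 2025.
distance² = |AP|² − (AP·d)²/|d|² = 1781 − 455625/2025 = 1556, so the distance is 2√389.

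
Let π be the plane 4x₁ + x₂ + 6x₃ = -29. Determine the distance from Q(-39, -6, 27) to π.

29√53/53

n = (4, 1, 6); n·P − (-29) = 29; |n| = √53; distance = 29/√53.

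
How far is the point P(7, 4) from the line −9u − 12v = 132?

d = |(-9)·7 + (-12)·4 − 132| / √(81 + 144) = |-243|/15 = 81/5.

81/5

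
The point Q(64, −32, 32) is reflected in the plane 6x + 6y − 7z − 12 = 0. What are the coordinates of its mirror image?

With n = (6, 6, −7), the signed offset is (n·Q − 12)/|n|² = -44/121 = -4/11.
Q' = Q − 2t·n = (64, −32, 32) − (-8/11)·(6, 6, −7) = (752/11, −304/11, 296/11).

(752/11, -304/11, 296/11)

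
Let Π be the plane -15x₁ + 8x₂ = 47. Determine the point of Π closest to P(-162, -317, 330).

(-2889/17, -5317/17, 330)

The perpendicular from P has direction n = (-15, 8, 0): r = (-162, -317, 330) + t(-15, 8, 0).
Substitute into the plane: n·(P + tn) = 47 gives -106 + 289t = 47, so t = 9/17.
Foot = (-162, -317, 330) + (9/17)·(-15, 8, 0) = (-2889/17, -5317/17, 330).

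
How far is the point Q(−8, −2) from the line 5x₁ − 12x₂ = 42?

The normal to the line is n = (5, −12) with |n| = 13.
|n·Q − 42| = |-16 − 42| = 58, so the distance is 58/13.

58/13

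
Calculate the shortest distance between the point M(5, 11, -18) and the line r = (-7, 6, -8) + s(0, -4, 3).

13

Direction vector d = (0, -4, 3).
AP = (12, 5, -10); AP·d = -50, |AP|² = 269, |d|² = 25.
distance² = |AP|² − (AP·d)²/|d|² = 269 − 2500/25 = 169, so the distance is 13.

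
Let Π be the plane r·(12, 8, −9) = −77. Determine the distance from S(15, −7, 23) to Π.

n = (12, 8, −9); n·P − (-77) = -6; |n| = 17; distance = 6/17.

6/17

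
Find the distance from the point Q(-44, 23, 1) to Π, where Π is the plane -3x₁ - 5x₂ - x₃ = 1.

15/√35

Normal vector n = (-3, -5, -1), and n·(-44, 23, 1) - 1 = 15.
|n| = √(9 + 25 + 1) = √35, so the distance is |15|/√35 = 15/√35.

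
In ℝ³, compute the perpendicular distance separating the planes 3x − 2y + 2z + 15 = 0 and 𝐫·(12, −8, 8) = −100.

10/√17

Divide the second equation by 4 to match normals: 3x − 2y + 2z = -25.
With common normal n = (3, −2, 2) (|n| = √17), the distance is |(-15) − (-25)|/|n| = 10/√17 = 10√17/17.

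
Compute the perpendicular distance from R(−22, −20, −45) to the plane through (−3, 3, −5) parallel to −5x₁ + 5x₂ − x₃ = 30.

20√51/51

Parallel planes share the normal n = (−5, 5, −1); since (−3, 3, −5) lies on the plane, its equation is −5x₁ + 5x₂ − x₃ = 35.
Then n·(−22, −20, −45) − 35 = 20.
|n| = √(25 + 25 + 1) = √51, so the distance is |20|/√51 = 20√51/51.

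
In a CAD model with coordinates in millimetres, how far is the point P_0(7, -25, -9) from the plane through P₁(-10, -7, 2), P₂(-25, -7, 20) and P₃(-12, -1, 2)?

11√65/65

P₁P₂ = (-15, 0, 18) and P₁P₃ = (-2, 6, 0), so a normal is n = P₁P₂ × P₁P₃ = (-108, -36, -90).
Then n·(7, -25, -9) - 1152 = -198.
|n| = √(11664 + 1296 + 8100) = 18√65, so the distance is |-198|/(18√65) = 11/√65.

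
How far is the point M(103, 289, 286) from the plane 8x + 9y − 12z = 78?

5

Normal vector n = (8, 9, −12), and n·(103, 289, 286) − 78 = −85.
|n| = √(64 + 81 + 144) = 17, so the distance is |-85|/17 = 5.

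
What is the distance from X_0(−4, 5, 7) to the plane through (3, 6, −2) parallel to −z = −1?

9

Parallel planes share the normal n = (0, 0, −1); since (3, 6, −2) lies on the plane, its equation is −z = 2.
n = (0, 0, −1); n·P − 2 = -9; |n| = 1; distance = 9/1 = 9.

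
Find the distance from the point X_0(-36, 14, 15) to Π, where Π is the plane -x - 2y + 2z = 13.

Normal vector n = (-1, -2, 2), and n·(-36, 14, 15) - 13 = 25.
|n| = √(1 + 4 + 4) = 3, so the distance is |25|/3 = 25/3.

25/3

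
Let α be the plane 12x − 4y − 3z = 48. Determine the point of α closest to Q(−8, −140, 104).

(-200/13, -1788/13, 1376/13)

The perpendicular from Q has direction n = (12, −4, −3): r = (−8, −140, 104) + t(12, −4, −3).
Substitute into the plane: n·(Q + tn) = 48 gives 152 + 169t = 48, so t = -8/13.
Foot = (−8, −140, 104) + (-8/13)·(12, −4, −3) = (−200/13, −1788/13, 1376/13).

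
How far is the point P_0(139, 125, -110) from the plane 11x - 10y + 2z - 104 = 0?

3

Normal vector n = (11, -10, 2), and n·(139, 125, -110) - 104 = -45.
|n| = √(121 + 100 + 4) = 15, so the distance is |-45|/15 = 3.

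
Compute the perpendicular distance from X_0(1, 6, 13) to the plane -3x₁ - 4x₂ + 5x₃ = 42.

Normal vector n = (-3, -4, 5), and n·(1, 6, 13) - 42 = -4.
|n| = √(9 + 16 + 25) = 5√2, so the distance is |-4|/(5√2) = 2√2/5.

2√2/5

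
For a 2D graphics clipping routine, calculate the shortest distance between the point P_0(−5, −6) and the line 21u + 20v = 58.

283/29

d = |21·(-5) + 20·(-6) − 58| / √(441 + 400) = |-283|/29 = 283/29.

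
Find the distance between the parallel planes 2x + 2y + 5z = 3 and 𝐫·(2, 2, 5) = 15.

12/√33

Both planes have normal n = (2, 2, 5), |n| = √33. Any point on the first plane is at distance |15 − 3|/|n| = 12/√33 = 4√33/11 from the second.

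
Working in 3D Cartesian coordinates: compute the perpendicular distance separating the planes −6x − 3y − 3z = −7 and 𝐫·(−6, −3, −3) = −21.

14/(3√6)

Both planes have normal n = (−6, −3, −3), |n| = 3√6. Any point on the first plane is at distance |(-21) − (-7)|/|n| = 14/(3√6) from the second.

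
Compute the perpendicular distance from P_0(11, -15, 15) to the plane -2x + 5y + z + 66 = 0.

Normal vector n = (-2, 5, 1), and n·(11, -15, 15) - (-66) = -16.
|n| = √(4 + 25 + 1) = √30, so the distance is |-16|/√30 = 8√30/15.

8√30/15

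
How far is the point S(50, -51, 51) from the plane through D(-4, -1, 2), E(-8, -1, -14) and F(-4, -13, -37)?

6/7

DE = (-4, 0, -16) and DF = (0, -12, -39), so a normal is n = DE × DF = (-192, -156, 48).
n = (-192, -156, 48); n·P − 1020 = -216; |n| = 252; distance = 216/252 = 6/7.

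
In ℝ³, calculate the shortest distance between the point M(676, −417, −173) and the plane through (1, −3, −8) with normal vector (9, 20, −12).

9

The plane has equation n·(r − (1, −3, −8)) = 0, i.e. n·r = 45.
d = |9·676 + 20·(-417) + (-12)·(-173) − 45| / √(81 + 400 + 144) = |-225| / 25 = 9.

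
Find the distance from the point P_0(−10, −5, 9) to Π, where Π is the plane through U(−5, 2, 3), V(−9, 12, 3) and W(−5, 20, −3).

UV = (−4, 10, 0) and UW = (0, 18, −6), so a normal is n = UV × UW = (−60, −24, −72).
Then n·(−10, −5, 9) − 36 = 36.
|n| = √(3600 + 576 + 5184) = 12√65, so the distance is |36|/(12√65) = 3√65/65.

3√65/65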